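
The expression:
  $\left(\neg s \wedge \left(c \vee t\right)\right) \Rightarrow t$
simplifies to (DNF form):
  $s \vee t \vee \neg c$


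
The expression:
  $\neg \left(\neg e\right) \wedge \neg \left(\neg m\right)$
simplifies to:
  $e \wedge m$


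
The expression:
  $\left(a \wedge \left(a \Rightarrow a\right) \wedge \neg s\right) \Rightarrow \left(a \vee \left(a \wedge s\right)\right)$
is always true.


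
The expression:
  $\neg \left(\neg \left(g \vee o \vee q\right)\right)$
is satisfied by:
  {q: True, g: True, o: True}
  {q: True, g: True, o: False}
  {q: True, o: True, g: False}
  {q: True, o: False, g: False}
  {g: True, o: True, q: False}
  {g: True, o: False, q: False}
  {o: True, g: False, q: False}


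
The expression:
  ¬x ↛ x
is always true.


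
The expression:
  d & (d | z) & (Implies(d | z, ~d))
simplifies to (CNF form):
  False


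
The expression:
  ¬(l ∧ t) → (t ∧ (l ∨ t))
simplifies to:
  t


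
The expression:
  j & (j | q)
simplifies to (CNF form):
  j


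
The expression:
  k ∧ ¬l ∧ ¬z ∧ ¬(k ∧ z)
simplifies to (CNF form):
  k ∧ ¬l ∧ ¬z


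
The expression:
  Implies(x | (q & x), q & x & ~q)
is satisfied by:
  {x: False}


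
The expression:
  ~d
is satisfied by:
  {d: False}


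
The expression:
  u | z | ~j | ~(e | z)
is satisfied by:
  {z: True, u: True, e: False, j: False}
  {z: True, e: False, u: False, j: False}
  {u: True, z: False, e: False, j: False}
  {z: False, e: False, u: False, j: False}
  {j: True, z: True, u: True, e: False}
  {j: True, z: True, e: False, u: False}
  {j: True, u: True, z: False, e: False}
  {j: True, z: False, e: False, u: False}
  {z: True, e: True, u: True, j: False}
  {z: True, e: True, j: False, u: False}
  {e: True, u: True, j: False, z: False}
  {e: True, j: False, u: False, z: False}
  {z: True, e: True, j: True, u: True}
  {z: True, e: True, j: True, u: False}
  {e: True, j: True, u: True, z: False}


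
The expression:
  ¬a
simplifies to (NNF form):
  ¬a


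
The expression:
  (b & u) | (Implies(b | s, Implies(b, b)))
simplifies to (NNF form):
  True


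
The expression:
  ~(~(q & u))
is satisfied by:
  {u: True, q: True}


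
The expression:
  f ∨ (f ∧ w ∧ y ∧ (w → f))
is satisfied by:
  {f: True}


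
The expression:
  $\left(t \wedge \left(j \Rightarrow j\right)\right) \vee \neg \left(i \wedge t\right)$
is always true.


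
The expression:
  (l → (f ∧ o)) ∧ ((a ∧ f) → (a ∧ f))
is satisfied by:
  {o: True, f: True, l: False}
  {o: True, f: False, l: False}
  {f: True, o: False, l: False}
  {o: False, f: False, l: False}
  {o: True, l: True, f: True}


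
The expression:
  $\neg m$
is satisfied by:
  {m: False}


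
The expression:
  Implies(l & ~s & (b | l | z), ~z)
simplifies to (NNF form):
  s | ~l | ~z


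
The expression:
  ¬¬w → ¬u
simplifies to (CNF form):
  ¬u ∨ ¬w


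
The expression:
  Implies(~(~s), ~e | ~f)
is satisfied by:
  {s: False, e: False, f: False}
  {f: True, s: False, e: False}
  {e: True, s: False, f: False}
  {f: True, e: True, s: False}
  {s: True, f: False, e: False}
  {f: True, s: True, e: False}
  {e: True, s: True, f: False}


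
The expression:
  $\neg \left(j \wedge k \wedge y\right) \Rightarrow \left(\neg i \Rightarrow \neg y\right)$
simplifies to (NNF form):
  $i \vee \left(j \wedge k\right) \vee \neg y$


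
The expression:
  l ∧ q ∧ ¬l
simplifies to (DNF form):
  False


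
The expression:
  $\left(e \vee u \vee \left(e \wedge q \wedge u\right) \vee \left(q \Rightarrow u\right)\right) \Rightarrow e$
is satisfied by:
  {e: True, q: True, u: False}
  {e: True, q: False, u: False}
  {e: True, u: True, q: True}
  {e: True, u: True, q: False}
  {q: True, u: False, e: False}


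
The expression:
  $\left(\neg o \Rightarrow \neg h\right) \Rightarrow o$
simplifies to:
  $h \vee o$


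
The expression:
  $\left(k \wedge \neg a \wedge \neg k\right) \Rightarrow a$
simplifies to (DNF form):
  $\text{True}$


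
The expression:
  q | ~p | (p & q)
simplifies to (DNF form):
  q | ~p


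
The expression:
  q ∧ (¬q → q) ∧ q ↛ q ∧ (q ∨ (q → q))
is never true.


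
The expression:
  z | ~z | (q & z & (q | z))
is always true.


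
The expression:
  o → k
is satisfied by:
  {k: True, o: False}
  {o: False, k: False}
  {o: True, k: True}


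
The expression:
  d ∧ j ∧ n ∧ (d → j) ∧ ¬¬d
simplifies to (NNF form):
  d ∧ j ∧ n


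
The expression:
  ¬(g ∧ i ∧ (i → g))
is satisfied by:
  {g: False, i: False}
  {i: True, g: False}
  {g: True, i: False}


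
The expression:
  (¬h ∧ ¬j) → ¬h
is always true.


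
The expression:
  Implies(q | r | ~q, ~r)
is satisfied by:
  {r: False}


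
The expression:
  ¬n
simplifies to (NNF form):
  ¬n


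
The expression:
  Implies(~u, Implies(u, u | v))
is always true.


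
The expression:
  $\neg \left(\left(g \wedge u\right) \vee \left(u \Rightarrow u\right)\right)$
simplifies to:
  $\text{False}$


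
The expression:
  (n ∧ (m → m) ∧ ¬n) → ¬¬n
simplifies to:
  True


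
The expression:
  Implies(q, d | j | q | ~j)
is always true.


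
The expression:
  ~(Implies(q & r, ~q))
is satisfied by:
  {r: True, q: True}


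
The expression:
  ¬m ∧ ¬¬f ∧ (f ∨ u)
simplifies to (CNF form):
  f ∧ ¬m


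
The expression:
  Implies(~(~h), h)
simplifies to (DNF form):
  True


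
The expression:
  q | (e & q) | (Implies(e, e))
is always true.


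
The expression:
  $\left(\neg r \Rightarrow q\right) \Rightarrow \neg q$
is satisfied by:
  {q: False}


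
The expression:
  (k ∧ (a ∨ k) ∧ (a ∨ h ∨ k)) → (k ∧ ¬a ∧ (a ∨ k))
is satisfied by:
  {k: False, a: False}
  {a: True, k: False}
  {k: True, a: False}


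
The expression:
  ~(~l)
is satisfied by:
  {l: True}


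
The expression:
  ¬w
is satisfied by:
  {w: False}


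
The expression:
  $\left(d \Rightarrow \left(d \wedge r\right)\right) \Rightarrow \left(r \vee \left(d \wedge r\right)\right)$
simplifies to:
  $d \vee r$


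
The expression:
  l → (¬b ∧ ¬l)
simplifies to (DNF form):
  ¬l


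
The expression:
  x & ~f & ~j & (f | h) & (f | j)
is never true.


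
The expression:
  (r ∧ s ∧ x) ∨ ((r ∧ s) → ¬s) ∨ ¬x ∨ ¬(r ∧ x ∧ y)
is always true.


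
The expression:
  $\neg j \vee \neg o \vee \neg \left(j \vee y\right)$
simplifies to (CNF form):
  $\neg j \vee \neg o$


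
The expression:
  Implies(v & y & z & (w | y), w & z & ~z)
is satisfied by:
  {v: False, z: False, y: False}
  {y: True, v: False, z: False}
  {z: True, v: False, y: False}
  {y: True, z: True, v: False}
  {v: True, y: False, z: False}
  {y: True, v: True, z: False}
  {z: True, v: True, y: False}


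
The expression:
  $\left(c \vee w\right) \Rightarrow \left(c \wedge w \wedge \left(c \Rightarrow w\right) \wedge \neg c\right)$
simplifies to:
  $\neg c \wedge \neg w$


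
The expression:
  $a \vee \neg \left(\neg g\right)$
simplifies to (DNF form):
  $a \vee g$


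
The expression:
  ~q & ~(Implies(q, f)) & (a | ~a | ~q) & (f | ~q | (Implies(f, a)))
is never true.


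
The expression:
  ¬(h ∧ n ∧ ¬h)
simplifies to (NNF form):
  True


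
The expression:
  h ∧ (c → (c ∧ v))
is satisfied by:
  {h: True, v: True, c: False}
  {h: True, c: False, v: False}
  {h: True, v: True, c: True}


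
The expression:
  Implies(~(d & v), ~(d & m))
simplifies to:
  v | ~d | ~m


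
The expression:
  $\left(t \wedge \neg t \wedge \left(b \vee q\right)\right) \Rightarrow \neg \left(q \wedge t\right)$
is always true.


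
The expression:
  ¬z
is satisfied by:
  {z: False}


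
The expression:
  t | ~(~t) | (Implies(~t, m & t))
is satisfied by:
  {t: True}


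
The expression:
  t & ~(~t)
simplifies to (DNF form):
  t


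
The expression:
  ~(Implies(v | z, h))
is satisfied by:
  {z: True, v: True, h: False}
  {z: True, h: False, v: False}
  {v: True, h: False, z: False}


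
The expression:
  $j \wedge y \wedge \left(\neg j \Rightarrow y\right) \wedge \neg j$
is never true.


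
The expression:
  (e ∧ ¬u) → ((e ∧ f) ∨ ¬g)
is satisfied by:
  {u: True, f: True, e: False, g: False}
  {u: True, f: False, e: False, g: False}
  {f: True, u: False, e: False, g: False}
  {u: False, f: False, e: False, g: False}
  {g: True, u: True, f: True, e: False}
  {g: True, u: True, f: False, e: False}
  {g: True, f: True, u: False, e: False}
  {g: True, f: False, u: False, e: False}
  {u: True, e: True, f: True, g: False}
  {u: True, e: True, f: False, g: False}
  {e: True, f: True, u: False, g: False}
  {e: True, u: False, f: False, g: False}
  {g: True, e: True, u: True, f: True}
  {g: True, e: True, u: True, f: False}
  {g: True, e: True, f: True, u: False}


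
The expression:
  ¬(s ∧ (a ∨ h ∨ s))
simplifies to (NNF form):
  ¬s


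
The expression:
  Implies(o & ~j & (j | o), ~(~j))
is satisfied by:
  {j: True, o: False}
  {o: False, j: False}
  {o: True, j: True}


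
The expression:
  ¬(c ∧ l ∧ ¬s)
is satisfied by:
  {s: True, l: False, c: False}
  {l: False, c: False, s: False}
  {s: True, c: True, l: False}
  {c: True, l: False, s: False}
  {s: True, l: True, c: False}
  {l: True, s: False, c: False}
  {s: True, c: True, l: True}


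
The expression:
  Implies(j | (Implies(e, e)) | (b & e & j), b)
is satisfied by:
  {b: True}


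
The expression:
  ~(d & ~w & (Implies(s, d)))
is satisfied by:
  {w: True, d: False}
  {d: False, w: False}
  {d: True, w: True}


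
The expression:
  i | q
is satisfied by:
  {i: True, q: True}
  {i: True, q: False}
  {q: True, i: False}


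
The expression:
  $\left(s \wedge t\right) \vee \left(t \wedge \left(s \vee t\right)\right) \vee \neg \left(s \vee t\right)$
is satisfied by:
  {t: True, s: False}
  {s: False, t: False}
  {s: True, t: True}


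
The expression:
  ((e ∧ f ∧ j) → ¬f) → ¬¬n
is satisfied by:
  {n: True, j: True, e: True, f: True}
  {n: True, j: True, e: True, f: False}
  {n: True, j: True, f: True, e: False}
  {n: True, j: True, f: False, e: False}
  {n: True, e: True, f: True, j: False}
  {n: True, e: True, f: False, j: False}
  {n: True, e: False, f: True, j: False}
  {n: True, e: False, f: False, j: False}
  {j: True, e: True, f: True, n: False}


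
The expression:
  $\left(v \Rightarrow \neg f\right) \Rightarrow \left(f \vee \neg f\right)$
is always true.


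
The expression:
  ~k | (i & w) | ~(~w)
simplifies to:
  w | ~k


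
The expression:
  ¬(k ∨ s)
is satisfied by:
  {k: False, s: False}


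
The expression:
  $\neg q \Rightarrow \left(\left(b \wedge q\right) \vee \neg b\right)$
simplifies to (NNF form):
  $q \vee \neg b$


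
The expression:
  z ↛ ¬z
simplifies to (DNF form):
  z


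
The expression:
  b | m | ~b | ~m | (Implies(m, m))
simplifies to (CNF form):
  True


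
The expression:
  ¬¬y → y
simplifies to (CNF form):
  True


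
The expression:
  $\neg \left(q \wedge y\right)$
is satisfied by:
  {q: False, y: False}
  {y: True, q: False}
  {q: True, y: False}


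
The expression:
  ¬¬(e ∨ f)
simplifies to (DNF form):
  e ∨ f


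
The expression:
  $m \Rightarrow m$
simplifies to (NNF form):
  $\text{True}$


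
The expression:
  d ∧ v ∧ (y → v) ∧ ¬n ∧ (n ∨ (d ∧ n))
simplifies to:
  False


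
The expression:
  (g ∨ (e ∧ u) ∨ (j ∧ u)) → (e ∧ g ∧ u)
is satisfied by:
  {e: True, j: False, u: False, g: False}
  {e: True, j: True, u: False, g: False}
  {e: False, j: False, u: False, g: False}
  {j: True, e: False, u: False, g: False}
  {u: True, g: False, j: False, e: False}
  {e: True, g: True, u: True, j: False}
  {e: True, g: True, u: True, j: True}


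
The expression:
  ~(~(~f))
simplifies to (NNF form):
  ~f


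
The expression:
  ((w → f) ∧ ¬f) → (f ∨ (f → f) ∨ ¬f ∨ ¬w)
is always true.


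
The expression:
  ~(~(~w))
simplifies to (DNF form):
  ~w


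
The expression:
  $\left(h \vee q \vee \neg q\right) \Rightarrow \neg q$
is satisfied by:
  {q: False}


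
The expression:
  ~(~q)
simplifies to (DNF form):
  q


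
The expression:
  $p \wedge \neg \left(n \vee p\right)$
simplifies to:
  $\text{False}$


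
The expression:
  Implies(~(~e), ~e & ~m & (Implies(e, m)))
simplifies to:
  ~e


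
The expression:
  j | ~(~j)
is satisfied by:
  {j: True}


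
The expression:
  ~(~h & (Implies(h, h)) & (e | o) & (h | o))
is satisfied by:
  {h: True, o: False}
  {o: False, h: False}
  {o: True, h: True}


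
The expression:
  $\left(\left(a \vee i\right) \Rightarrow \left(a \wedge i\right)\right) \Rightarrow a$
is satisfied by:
  {i: True, a: True}
  {i: True, a: False}
  {a: True, i: False}


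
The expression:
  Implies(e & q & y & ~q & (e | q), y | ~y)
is always true.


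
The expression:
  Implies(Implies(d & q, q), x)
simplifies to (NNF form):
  x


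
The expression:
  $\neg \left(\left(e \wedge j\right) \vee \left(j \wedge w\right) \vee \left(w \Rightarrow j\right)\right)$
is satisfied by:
  {w: True, j: False}


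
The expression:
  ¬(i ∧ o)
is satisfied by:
  {o: False, i: False}
  {i: True, o: False}
  {o: True, i: False}


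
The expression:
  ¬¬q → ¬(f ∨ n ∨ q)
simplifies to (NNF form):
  ¬q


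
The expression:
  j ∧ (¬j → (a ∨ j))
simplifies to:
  j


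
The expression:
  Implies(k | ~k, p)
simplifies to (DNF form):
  p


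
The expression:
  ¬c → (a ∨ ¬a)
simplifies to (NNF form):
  True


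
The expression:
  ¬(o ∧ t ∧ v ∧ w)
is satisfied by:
  {w: False, v: False, t: False, o: False}
  {o: True, w: False, v: False, t: False}
  {t: True, w: False, v: False, o: False}
  {o: True, t: True, w: False, v: False}
  {v: True, o: False, w: False, t: False}
  {o: True, v: True, w: False, t: False}
  {t: True, v: True, o: False, w: False}
  {o: True, t: True, v: True, w: False}
  {w: True, t: False, v: False, o: False}
  {o: True, w: True, t: False, v: False}
  {t: True, w: True, o: False, v: False}
  {o: True, t: True, w: True, v: False}
  {v: True, w: True, t: False, o: False}
  {o: True, v: True, w: True, t: False}
  {t: True, v: True, w: True, o: False}


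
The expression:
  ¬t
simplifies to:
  ¬t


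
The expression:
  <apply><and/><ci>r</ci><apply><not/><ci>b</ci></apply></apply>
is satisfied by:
  {r: True, b: False}


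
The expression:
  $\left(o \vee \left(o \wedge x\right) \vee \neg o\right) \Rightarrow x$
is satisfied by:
  {x: True}


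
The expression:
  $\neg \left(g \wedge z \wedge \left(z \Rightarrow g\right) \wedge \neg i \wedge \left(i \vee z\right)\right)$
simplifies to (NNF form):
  $i \vee \neg g \vee \neg z$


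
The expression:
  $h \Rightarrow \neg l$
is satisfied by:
  {l: False, h: False}
  {h: True, l: False}
  {l: True, h: False}


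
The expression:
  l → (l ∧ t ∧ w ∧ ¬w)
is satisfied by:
  {l: False}


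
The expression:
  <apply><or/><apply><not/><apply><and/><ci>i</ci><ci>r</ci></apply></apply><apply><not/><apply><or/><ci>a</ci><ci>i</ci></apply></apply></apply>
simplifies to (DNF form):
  <apply><or/><apply><not/><ci>i</ci></apply><apply><not/><ci>r</ci></apply></apply>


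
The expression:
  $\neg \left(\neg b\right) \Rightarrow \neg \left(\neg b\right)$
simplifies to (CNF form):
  $\text{True}$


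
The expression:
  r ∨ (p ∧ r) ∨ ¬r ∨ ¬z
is always true.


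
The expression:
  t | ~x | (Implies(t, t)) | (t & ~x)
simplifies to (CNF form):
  True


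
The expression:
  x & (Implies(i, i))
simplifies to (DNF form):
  x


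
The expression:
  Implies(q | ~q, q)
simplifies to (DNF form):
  q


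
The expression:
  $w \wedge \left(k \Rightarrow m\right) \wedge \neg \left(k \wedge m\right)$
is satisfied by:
  {w: True, k: False}


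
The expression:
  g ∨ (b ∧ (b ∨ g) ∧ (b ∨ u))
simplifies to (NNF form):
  b ∨ g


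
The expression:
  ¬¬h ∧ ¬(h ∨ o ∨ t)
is never true.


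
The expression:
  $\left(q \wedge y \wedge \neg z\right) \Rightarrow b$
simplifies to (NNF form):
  $b \vee z \vee \neg q \vee \neg y$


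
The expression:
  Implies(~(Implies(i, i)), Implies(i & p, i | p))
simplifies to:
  True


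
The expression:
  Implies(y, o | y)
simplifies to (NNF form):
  True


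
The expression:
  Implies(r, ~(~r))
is always true.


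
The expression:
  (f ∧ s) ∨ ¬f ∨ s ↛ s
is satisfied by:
  {s: True, f: False}
  {f: False, s: False}
  {f: True, s: True}


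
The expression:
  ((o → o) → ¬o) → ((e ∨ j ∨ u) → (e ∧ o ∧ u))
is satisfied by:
  {o: True, e: False, j: False, u: False}
  {o: True, u: True, e: False, j: False}
  {o: True, j: True, e: False, u: False}
  {o: True, u: True, j: True, e: False}
  {o: True, e: True, j: False, u: False}
  {o: True, u: True, e: True, j: False}
  {o: True, j: True, e: True, u: False}
  {o: True, u: True, j: True, e: True}
  {u: False, e: False, j: False, o: False}


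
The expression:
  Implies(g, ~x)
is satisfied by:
  {g: False, x: False}
  {x: True, g: False}
  {g: True, x: False}


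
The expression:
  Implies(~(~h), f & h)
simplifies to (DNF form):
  f | ~h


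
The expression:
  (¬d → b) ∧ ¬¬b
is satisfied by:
  {b: True}


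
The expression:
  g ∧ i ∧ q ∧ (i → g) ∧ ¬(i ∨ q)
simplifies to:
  False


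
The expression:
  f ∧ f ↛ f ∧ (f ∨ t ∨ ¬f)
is never true.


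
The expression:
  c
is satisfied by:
  {c: True}


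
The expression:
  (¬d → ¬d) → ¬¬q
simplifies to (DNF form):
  q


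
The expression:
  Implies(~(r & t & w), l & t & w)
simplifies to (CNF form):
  t & w & (l | r)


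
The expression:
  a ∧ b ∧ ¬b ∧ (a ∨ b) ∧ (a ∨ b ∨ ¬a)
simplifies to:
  False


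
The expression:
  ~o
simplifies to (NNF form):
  ~o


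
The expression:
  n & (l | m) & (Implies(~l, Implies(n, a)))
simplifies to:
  n & (a | l) & (l | m)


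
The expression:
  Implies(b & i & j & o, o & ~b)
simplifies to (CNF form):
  ~b | ~i | ~j | ~o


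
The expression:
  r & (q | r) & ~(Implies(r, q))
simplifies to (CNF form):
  r & ~q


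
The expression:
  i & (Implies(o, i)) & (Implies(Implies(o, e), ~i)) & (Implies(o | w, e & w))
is never true.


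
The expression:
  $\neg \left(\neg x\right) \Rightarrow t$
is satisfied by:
  {t: True, x: False}
  {x: False, t: False}
  {x: True, t: True}


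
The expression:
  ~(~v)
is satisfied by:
  {v: True}


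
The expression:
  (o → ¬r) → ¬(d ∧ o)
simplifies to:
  r ∨ ¬d ∨ ¬o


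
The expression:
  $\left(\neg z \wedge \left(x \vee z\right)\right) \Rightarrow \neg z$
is always true.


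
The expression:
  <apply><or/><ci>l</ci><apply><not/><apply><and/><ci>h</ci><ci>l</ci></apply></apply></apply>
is always true.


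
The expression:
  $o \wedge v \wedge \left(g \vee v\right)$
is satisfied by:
  {o: True, v: True}


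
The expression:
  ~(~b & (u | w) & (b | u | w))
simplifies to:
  b | (~u & ~w)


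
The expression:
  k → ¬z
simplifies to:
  ¬k ∨ ¬z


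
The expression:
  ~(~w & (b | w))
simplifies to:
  w | ~b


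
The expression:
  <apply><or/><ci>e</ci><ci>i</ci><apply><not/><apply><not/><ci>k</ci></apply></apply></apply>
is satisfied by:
  {i: True, k: True, e: True}
  {i: True, k: True, e: False}
  {i: True, e: True, k: False}
  {i: True, e: False, k: False}
  {k: True, e: True, i: False}
  {k: True, e: False, i: False}
  {e: True, k: False, i: False}


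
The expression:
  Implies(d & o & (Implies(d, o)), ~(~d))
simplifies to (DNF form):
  True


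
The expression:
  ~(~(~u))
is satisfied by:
  {u: False}


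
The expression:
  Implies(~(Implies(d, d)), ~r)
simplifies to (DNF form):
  True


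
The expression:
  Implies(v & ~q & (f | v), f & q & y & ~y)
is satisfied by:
  {q: True, v: False}
  {v: False, q: False}
  {v: True, q: True}


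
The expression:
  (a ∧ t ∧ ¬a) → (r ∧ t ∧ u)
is always true.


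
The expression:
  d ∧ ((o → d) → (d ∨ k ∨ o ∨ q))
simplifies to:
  d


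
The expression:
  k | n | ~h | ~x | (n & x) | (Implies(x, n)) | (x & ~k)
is always true.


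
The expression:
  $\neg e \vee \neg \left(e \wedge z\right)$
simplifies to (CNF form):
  $\neg e \vee \neg z$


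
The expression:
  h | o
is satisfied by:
  {o: True, h: True}
  {o: True, h: False}
  {h: True, o: False}


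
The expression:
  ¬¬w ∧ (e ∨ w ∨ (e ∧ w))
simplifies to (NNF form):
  w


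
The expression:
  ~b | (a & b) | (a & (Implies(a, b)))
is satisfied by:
  {a: True, b: False}
  {b: False, a: False}
  {b: True, a: True}


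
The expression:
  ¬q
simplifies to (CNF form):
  ¬q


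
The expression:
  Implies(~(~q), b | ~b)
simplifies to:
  True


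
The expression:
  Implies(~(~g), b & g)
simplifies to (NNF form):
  b | ~g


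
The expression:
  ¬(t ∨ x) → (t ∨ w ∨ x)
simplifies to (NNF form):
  t ∨ w ∨ x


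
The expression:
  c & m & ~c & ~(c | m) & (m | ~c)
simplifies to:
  False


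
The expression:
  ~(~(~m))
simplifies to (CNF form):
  ~m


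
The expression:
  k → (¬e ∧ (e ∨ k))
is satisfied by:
  {k: False, e: False}
  {e: True, k: False}
  {k: True, e: False}


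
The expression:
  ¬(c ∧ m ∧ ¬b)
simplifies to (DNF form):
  b ∨ ¬c ∨ ¬m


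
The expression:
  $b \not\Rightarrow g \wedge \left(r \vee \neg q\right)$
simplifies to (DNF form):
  $\left(b \wedge r \wedge \neg g\right) \vee \left(b \wedge \neg g \wedge \neg q\right)$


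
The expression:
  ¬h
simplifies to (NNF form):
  ¬h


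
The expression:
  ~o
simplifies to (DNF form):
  ~o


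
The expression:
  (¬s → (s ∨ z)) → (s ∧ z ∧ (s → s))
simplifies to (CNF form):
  (s ∨ ¬s) ∧ (s ∨ ¬z) ∧ (z ∨ ¬s) ∧ (z ∨ ¬z)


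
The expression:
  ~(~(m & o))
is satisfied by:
  {m: True, o: True}


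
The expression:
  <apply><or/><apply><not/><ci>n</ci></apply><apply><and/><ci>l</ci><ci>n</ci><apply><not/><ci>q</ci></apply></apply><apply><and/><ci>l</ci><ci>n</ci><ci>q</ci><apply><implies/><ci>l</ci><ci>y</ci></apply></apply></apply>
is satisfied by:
  {l: True, y: True, n: False, q: False}
  {l: True, y: False, n: False, q: False}
  {q: True, l: True, y: True, n: False}
  {q: True, l: True, y: False, n: False}
  {y: True, q: False, l: False, n: False}
  {q: False, y: False, l: False, n: False}
  {q: True, y: True, l: False, n: False}
  {q: True, y: False, l: False, n: False}
  {n: True, l: True, y: True, q: False}
  {n: True, l: True, y: False, q: False}
  {q: True, n: True, l: True, y: True}


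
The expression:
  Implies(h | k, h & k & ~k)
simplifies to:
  ~h & ~k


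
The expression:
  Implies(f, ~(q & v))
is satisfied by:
  {v: False, q: False, f: False}
  {f: True, v: False, q: False}
  {q: True, v: False, f: False}
  {f: True, q: True, v: False}
  {v: True, f: False, q: False}
  {f: True, v: True, q: False}
  {q: True, v: True, f: False}


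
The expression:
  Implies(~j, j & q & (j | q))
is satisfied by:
  {j: True}


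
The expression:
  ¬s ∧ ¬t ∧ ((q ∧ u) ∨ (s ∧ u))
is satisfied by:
  {u: True, q: True, t: False, s: False}


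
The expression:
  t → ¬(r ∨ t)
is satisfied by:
  {t: False}


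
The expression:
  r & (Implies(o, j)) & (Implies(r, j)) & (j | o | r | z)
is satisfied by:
  {r: True, j: True}


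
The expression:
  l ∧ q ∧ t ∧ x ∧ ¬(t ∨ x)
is never true.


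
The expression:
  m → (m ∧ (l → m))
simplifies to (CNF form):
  True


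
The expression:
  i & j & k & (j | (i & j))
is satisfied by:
  {i: True, j: True, k: True}


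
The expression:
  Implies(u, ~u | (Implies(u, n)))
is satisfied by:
  {n: True, u: False}
  {u: False, n: False}
  {u: True, n: True}


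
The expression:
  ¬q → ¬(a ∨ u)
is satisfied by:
  {q: True, a: False, u: False}
  {q: True, u: True, a: False}
  {q: True, a: True, u: False}
  {q: True, u: True, a: True}
  {u: False, a: False, q: False}


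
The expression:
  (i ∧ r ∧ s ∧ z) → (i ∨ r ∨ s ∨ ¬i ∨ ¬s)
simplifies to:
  True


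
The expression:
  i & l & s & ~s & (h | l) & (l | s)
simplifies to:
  False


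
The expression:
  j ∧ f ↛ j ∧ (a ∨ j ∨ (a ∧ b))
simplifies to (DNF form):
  False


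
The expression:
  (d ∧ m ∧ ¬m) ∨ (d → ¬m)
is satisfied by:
  {m: False, d: False}
  {d: True, m: False}
  {m: True, d: False}


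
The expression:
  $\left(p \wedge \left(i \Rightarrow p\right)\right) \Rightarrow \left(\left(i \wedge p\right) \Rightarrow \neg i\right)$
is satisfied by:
  {p: False, i: False}
  {i: True, p: False}
  {p: True, i: False}


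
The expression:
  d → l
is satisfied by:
  {l: True, d: False}
  {d: False, l: False}
  {d: True, l: True}


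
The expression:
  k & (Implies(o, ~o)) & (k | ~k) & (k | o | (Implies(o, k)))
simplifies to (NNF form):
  k & ~o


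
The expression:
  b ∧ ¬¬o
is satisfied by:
  {b: True, o: True}


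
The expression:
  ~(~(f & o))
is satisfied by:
  {f: True, o: True}


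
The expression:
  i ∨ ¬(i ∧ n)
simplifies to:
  True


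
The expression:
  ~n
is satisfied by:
  {n: False}


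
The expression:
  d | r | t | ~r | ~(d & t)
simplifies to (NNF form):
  True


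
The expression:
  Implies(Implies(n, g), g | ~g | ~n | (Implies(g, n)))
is always true.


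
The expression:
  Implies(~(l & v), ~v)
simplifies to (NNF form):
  l | ~v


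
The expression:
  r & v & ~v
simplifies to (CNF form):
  False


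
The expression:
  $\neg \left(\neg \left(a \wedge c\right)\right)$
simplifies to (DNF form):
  $a \wedge c$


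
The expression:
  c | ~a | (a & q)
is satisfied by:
  {q: True, c: True, a: False}
  {q: True, c: False, a: False}
  {c: True, q: False, a: False}
  {q: False, c: False, a: False}
  {a: True, q: True, c: True}
  {a: True, q: True, c: False}
  {a: True, c: True, q: False}


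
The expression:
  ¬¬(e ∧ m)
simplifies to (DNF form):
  e ∧ m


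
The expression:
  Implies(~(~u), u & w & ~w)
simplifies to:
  ~u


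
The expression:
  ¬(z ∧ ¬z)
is always true.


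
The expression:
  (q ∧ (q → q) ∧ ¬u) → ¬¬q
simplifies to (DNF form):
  True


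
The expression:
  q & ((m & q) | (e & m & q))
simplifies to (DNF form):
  m & q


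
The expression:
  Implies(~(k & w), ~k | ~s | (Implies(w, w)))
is always true.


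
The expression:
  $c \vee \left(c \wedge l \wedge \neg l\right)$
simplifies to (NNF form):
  $c$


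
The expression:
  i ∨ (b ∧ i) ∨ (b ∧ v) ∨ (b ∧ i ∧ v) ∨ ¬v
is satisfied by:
  {i: True, b: True, v: False}
  {i: True, v: False, b: False}
  {b: True, v: False, i: False}
  {b: False, v: False, i: False}
  {i: True, b: True, v: True}
  {i: True, v: True, b: False}
  {b: True, v: True, i: False}


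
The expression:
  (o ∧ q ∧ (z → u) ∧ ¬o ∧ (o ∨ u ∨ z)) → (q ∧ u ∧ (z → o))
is always true.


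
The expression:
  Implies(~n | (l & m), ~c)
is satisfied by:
  {n: True, m: False, l: False, c: False}
  {n: True, l: True, m: False, c: False}
  {n: True, m: True, l: False, c: False}
  {n: True, l: True, m: True, c: False}
  {n: False, m: False, l: False, c: False}
  {l: True, n: False, m: False, c: False}
  {m: True, n: False, l: False, c: False}
  {l: True, m: True, n: False, c: False}
  {c: True, n: True, m: False, l: False}
  {c: True, l: True, n: True, m: False}
  {c: True, n: True, m: True, l: False}


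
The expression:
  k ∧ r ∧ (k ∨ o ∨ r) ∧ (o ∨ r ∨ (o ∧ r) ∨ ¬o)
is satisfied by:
  {r: True, k: True}


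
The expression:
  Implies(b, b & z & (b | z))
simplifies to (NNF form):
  z | ~b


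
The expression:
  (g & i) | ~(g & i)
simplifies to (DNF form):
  True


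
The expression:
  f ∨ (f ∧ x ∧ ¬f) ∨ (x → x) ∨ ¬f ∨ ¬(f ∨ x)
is always true.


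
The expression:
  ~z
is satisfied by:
  {z: False}


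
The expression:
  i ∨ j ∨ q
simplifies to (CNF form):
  i ∨ j ∨ q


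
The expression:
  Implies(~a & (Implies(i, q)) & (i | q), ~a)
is always true.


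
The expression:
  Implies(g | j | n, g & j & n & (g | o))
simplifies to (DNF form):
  (g & j & n) | (g & j & ~j) | (g & n & ~g) | (j & n & ~n) | (g & ~g & ~j) | (j & ~j & ~n) | (n & ~g & ~n) | (~g & ~j & ~n)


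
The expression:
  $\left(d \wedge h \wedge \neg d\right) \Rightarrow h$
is always true.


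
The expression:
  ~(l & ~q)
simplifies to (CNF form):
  q | ~l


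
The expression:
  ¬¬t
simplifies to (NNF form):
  t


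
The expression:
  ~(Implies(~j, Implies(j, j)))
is never true.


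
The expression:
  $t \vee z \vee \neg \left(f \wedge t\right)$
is always true.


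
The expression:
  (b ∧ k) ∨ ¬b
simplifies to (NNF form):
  k ∨ ¬b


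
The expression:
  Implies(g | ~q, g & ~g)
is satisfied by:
  {q: True, g: False}


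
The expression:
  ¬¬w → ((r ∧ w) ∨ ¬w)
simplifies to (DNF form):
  r ∨ ¬w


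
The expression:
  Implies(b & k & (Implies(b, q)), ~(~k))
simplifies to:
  True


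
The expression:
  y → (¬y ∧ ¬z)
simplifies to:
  ¬y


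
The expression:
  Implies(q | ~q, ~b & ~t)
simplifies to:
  ~b & ~t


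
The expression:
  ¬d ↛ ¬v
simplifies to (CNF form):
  v ∧ ¬d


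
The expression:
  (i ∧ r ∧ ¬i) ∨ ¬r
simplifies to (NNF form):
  ¬r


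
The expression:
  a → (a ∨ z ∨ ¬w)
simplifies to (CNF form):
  True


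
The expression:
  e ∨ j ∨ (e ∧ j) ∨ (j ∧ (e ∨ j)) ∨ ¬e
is always true.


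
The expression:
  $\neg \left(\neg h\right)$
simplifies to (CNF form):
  $h$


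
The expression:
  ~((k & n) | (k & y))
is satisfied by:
  {n: False, k: False, y: False}
  {y: True, n: False, k: False}
  {n: True, y: False, k: False}
  {y: True, n: True, k: False}
  {k: True, y: False, n: False}


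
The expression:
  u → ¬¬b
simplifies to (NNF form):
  b ∨ ¬u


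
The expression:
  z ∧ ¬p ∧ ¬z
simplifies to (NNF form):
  False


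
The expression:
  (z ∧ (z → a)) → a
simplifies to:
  True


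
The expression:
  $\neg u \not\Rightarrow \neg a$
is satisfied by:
  {a: True, u: False}


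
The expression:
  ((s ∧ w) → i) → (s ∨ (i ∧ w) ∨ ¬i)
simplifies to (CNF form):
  s ∨ w ∨ ¬i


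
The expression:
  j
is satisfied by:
  {j: True}


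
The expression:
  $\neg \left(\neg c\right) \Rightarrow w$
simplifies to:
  $w \vee \neg c$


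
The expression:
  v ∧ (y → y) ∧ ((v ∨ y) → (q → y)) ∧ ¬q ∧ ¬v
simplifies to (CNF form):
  False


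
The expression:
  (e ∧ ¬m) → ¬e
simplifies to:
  m ∨ ¬e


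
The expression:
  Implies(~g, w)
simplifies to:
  g | w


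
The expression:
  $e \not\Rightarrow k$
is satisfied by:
  {e: True, k: False}


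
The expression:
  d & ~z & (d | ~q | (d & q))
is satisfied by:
  {d: True, z: False}


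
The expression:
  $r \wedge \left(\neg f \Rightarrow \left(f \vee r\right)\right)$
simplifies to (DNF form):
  $r$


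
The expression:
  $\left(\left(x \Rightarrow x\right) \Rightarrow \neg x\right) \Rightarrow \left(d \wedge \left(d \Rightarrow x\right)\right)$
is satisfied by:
  {x: True}


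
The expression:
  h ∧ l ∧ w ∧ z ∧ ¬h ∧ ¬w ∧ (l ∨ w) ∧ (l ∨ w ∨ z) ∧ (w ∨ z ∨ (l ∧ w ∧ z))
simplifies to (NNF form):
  False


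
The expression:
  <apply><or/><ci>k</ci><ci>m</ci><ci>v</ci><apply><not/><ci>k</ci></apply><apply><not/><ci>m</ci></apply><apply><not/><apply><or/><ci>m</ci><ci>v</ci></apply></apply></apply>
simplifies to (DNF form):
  <true/>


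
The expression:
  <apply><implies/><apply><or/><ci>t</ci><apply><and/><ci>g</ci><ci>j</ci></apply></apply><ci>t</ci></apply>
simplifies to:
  <apply><or/><ci>t</ci><apply><not/><ci>g</ci></apply><apply><not/><ci>j</ci></apply></apply>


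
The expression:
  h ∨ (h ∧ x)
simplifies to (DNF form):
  h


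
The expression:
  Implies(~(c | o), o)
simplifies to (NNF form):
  c | o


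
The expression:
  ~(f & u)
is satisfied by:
  {u: False, f: False}
  {f: True, u: False}
  {u: True, f: False}


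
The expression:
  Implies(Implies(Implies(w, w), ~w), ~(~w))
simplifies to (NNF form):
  w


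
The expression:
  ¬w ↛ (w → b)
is never true.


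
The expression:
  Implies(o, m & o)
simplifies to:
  m | ~o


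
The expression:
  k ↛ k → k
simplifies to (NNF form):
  True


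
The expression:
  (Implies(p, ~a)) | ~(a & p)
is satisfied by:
  {p: False, a: False}
  {a: True, p: False}
  {p: True, a: False}


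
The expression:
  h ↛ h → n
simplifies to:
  True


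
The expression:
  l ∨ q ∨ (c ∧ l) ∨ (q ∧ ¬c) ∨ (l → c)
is always true.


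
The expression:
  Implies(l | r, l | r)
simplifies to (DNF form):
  True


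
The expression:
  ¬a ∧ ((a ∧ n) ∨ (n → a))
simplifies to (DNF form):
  ¬a ∧ ¬n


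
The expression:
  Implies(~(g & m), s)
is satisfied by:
  {m: True, s: True, g: True}
  {m: True, s: True, g: False}
  {s: True, g: True, m: False}
  {s: True, g: False, m: False}
  {m: True, g: True, s: False}


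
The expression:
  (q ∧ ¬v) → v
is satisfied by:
  {v: True, q: False}
  {q: False, v: False}
  {q: True, v: True}


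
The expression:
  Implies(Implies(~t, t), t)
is always true.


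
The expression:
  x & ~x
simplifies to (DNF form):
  False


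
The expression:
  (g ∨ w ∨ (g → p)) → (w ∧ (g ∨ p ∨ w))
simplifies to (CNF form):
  w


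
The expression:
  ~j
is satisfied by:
  {j: False}


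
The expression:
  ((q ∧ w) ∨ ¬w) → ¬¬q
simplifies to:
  q ∨ w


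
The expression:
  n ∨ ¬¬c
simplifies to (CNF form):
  c ∨ n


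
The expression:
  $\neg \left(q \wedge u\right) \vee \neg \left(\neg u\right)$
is always true.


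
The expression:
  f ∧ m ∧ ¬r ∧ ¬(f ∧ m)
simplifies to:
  False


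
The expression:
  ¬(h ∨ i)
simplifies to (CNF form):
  ¬h ∧ ¬i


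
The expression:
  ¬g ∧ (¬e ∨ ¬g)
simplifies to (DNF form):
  ¬g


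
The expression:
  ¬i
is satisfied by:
  {i: False}


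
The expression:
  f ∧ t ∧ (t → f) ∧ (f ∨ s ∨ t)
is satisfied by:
  {t: True, f: True}


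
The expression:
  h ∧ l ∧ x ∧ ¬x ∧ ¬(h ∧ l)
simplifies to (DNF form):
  False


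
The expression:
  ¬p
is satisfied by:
  {p: False}


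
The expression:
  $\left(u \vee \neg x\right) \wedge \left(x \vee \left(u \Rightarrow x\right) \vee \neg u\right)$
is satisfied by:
  {x: False, u: False}
  {u: True, x: True}


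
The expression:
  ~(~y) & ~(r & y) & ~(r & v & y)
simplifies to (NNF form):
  y & ~r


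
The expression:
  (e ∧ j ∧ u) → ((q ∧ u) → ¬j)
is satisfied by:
  {u: False, e: False, q: False, j: False}
  {j: True, u: False, e: False, q: False}
  {q: True, u: False, e: False, j: False}
  {j: True, q: True, u: False, e: False}
  {e: True, j: False, u: False, q: False}
  {j: True, e: True, u: False, q: False}
  {q: True, e: True, j: False, u: False}
  {j: True, q: True, e: True, u: False}
  {u: True, q: False, e: False, j: False}
  {j: True, u: True, q: False, e: False}
  {q: True, u: True, j: False, e: False}
  {j: True, q: True, u: True, e: False}
  {e: True, u: True, q: False, j: False}
  {j: True, e: True, u: True, q: False}
  {q: True, e: True, u: True, j: False}


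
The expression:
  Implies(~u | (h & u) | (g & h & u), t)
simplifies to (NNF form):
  t | (u & ~h)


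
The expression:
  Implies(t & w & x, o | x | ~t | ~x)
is always true.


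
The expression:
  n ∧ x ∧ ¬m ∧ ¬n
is never true.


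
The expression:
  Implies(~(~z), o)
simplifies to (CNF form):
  o | ~z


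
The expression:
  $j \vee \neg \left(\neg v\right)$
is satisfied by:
  {v: True, j: True}
  {v: True, j: False}
  {j: True, v: False}


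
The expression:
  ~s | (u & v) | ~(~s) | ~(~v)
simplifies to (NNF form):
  True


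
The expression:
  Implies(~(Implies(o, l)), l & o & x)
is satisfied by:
  {l: True, o: False}
  {o: False, l: False}
  {o: True, l: True}


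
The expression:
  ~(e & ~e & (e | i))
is always true.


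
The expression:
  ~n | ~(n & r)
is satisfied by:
  {n: False, r: False}
  {r: True, n: False}
  {n: True, r: False}


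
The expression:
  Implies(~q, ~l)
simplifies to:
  q | ~l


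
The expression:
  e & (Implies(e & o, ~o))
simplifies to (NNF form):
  e & ~o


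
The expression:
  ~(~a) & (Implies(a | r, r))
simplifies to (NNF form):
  a & r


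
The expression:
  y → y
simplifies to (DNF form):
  True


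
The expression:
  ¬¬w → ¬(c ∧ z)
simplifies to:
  ¬c ∨ ¬w ∨ ¬z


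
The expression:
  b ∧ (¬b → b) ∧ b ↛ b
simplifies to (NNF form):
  False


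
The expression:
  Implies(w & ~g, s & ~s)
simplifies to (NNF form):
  g | ~w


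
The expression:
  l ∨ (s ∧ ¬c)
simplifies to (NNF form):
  l ∨ (s ∧ ¬c)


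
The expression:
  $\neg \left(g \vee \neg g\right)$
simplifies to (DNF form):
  $\text{False}$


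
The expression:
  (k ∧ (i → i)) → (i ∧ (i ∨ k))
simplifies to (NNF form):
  i ∨ ¬k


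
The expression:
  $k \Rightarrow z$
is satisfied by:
  {z: True, k: False}
  {k: False, z: False}
  {k: True, z: True}


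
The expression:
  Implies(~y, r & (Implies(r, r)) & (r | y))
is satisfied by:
  {r: True, y: True}
  {r: True, y: False}
  {y: True, r: False}


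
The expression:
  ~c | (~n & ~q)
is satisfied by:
  {q: False, c: False, n: False}
  {n: True, q: False, c: False}
  {q: True, n: False, c: False}
  {n: True, q: True, c: False}
  {c: True, n: False, q: False}


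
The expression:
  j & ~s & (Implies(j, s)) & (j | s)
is never true.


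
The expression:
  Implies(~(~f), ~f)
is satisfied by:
  {f: False}


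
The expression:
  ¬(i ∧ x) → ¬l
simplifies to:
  (i ∧ x) ∨ ¬l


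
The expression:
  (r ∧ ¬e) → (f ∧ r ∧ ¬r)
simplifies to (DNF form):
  e ∨ ¬r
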